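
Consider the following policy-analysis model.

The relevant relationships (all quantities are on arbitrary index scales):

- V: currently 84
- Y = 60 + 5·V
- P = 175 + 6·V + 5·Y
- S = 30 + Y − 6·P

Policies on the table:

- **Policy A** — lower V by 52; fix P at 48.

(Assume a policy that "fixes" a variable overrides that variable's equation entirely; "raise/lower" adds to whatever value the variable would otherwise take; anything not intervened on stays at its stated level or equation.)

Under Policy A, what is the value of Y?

Policy A (V − 52, P := 48):
  V = 84 − 52 = 32
  Y = 60 + 5·32 = 220

220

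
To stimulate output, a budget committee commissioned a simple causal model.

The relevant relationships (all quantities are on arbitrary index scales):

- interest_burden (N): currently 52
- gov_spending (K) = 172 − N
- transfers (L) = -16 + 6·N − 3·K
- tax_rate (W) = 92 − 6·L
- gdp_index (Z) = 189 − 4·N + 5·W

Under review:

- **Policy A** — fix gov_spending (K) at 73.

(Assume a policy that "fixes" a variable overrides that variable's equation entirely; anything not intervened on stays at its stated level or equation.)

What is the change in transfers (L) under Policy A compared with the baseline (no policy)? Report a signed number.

141

Baseline:
  N = 52
  K = 172 − 52 = 120
  L = -16 + 6·52 − 3·120 = -64
Policy A (K := 73):
  N = 52
  K = 73
  L = -16 + 6·52 − 3·73 = 77
Change in L: 77 − (-64) = 141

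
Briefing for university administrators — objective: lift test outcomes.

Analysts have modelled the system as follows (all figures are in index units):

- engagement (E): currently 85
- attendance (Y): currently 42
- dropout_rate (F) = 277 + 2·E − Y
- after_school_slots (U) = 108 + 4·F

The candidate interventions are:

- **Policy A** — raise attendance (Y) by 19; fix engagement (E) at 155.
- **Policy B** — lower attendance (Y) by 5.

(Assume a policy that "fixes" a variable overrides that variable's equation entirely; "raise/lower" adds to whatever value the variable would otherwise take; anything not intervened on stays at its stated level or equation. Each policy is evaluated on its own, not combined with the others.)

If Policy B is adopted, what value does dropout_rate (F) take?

410

Policy B (Y − 5):
  E = 85
  Y = 42 − 5 = 37
  F = 277 + 2·85 − 37 = 410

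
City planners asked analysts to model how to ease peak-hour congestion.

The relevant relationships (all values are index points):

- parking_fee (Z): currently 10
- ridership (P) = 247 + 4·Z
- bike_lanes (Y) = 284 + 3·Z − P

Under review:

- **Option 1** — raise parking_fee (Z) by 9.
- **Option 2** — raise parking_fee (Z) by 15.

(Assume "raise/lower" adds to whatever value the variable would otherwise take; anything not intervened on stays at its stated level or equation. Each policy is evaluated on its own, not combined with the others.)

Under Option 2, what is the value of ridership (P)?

347

Option 2 (Z + 15):
  Z = 10 + 15 = 25
  P = 247 + 4·25 = 347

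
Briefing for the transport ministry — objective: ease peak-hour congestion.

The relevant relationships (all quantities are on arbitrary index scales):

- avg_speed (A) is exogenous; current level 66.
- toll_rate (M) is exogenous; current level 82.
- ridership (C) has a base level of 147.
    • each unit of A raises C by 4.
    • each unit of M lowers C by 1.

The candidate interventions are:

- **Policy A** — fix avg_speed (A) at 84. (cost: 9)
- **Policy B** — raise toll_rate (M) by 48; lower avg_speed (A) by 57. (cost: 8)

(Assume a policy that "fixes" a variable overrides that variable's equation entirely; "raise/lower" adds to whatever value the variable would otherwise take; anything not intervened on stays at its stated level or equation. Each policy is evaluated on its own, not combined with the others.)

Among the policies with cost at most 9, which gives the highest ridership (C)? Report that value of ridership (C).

Policy A (A := 84):
  A = 84
  M = 82
  C = 147 + 4·84 − 82 = 401
Policy B (M + 48, A − 57):
  A = 66 − 57 = 9
  M = 82 + 48 = 130
  C = 147 + 4·9 − 130 = 53
Comparing — Policy A: C=401, Policy B: C=53. Highest is 401 (Policy A).

401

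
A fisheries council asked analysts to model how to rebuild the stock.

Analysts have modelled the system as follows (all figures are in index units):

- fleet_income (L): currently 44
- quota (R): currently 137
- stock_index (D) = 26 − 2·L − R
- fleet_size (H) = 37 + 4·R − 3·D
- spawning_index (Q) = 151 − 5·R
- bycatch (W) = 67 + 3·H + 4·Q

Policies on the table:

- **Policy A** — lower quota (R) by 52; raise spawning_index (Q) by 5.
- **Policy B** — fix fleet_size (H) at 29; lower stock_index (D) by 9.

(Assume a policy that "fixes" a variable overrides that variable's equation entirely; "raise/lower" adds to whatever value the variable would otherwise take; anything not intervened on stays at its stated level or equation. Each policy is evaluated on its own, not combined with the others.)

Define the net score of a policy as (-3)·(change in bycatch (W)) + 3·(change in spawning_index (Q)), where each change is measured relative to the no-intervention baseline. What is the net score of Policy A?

891

Baseline:
  L = 44
  R = 137
  D = 26 − 2·44 − 137 = -199
  H = 37 + 4·137 − 3·(-199) = 1182
  Q = 151 − 5·137 = -534
  W = 67 + 3·1182 + 4·(-534) = 1477
Policy A (R − 52, Q + 5):
  L = 44
  R = 137 − 52 = 85
  D = 26 − 2·44 − 85 = -147
  H = 37 + 4·85 − 3·(-147) = 818
  Q = 151 − 5·85 (+5 from intervention) = -269
  W = 67 + 3·818 + 4·(-269) = 1445
ΔW = 1445 − 1477 = -32; ΔQ = -269 − (-534) = 265
Score = (-3)·(-32) + 3·265 = 891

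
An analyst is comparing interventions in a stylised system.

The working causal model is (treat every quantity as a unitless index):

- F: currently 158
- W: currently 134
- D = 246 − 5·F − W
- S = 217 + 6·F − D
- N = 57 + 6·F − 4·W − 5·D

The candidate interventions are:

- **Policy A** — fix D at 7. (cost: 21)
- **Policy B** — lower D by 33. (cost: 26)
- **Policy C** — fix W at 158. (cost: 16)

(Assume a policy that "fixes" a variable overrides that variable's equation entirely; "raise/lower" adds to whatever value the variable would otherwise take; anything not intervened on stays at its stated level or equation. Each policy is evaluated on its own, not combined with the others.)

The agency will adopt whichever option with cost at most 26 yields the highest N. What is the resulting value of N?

4024

Policy A (D := 7):
  F = 158
  W = 134
  D = 7
  N = 57 + 6·158 − 4·134 − 5·7 = 434
Policy B (D − 33):
  F = 158
  W = 134
  D = 246 − 5·158 − 134 (−33 from intervention) = -711
  N = 57 + 6·158 − 4·134 − 5·(-711) = 4024
Policy C (W := 158):
  F = 158
  W = 158
  D = 246 − 5·158 − 158 = -702
  N = 57 + 6·158 − 4·158 − 5·(-702) = 3883
Comparing — Policy A: N=434, Policy B: N=4024, Policy C: N=3883. Highest is 4024 (Policy B).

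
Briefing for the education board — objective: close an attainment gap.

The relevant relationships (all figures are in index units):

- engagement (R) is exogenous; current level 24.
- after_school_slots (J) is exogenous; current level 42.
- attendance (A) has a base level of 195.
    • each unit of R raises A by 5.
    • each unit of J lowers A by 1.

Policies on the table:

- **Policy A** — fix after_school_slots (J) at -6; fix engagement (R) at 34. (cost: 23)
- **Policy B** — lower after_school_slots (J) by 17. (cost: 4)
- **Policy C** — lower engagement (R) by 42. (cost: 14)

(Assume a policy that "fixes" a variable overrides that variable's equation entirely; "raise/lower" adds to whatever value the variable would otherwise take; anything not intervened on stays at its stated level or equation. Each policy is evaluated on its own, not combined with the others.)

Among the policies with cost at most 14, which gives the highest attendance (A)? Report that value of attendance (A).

Policy B (J − 17):
  R = 24
  J = 42 − 17 = 25
  A = 195 + 5·24 − 25 = 290
Policy C (R − 42):
  R = 24 − 42 = -18
  J = 42
  A = 195 + 5·(-18) − 42 = 63
Comparing — Policy B: A=290, Policy C: A=63. Highest is 290 (Policy B).

290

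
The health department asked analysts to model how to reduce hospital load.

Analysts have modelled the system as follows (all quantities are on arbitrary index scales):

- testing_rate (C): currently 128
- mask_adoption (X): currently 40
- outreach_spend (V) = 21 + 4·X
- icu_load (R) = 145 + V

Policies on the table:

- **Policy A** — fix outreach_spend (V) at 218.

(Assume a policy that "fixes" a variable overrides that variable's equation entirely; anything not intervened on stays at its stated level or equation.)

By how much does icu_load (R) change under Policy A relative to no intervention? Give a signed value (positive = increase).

37

Baseline:
  X = 40
  V = 21 + 4·40 = 181
  R = 145 + 181 = 326
Policy A (V := 218):
  X = 40
  V = 218
  R = 145 + 218 = 363
Change in R: 363 − 326 = 37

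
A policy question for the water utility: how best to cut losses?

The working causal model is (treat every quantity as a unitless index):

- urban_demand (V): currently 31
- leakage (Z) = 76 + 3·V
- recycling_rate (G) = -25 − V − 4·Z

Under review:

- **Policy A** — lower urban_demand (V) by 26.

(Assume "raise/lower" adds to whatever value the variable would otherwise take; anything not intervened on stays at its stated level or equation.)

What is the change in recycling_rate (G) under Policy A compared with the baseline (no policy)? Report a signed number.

338

Baseline:
  V = 31
  Z = 76 + 3·31 = 169
  G = -25 − 31 − 4·169 = -732
Policy A (V − 26):
  V = 31 − 26 = 5
  Z = 76 + 3·5 = 91
  G = -25 − 5 − 4·91 = -394
Change in G: -394 − (-732) = 338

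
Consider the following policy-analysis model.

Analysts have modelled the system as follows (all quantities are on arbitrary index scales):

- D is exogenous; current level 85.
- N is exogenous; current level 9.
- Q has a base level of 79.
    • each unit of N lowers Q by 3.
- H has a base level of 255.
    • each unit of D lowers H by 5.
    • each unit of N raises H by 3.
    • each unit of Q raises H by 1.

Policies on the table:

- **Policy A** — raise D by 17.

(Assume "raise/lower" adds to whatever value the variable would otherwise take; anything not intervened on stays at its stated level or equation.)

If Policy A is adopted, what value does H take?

Policy A (D + 17):
  D = 85 + 17 = 102
  N = 9
  Q = 79 − 3·9 = 52
  H = 255 − 5·102 + 3·9 + 52 = -176

-176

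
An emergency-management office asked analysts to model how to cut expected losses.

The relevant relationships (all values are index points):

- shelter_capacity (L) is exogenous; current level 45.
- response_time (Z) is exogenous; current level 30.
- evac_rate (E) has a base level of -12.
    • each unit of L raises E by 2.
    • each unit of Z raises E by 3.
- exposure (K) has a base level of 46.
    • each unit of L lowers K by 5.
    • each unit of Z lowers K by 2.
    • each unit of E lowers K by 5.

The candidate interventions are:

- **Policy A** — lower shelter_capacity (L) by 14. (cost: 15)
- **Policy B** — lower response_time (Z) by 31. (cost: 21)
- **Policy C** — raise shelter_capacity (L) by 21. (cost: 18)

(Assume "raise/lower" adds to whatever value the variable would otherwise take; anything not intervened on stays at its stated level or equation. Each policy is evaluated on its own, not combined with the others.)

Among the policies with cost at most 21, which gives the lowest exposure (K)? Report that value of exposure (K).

Policy A (L − 14):
  L = 45 − 14 = 31
  Z = 30
  E = -12 + 2·31 + 3·30 = 140
  K = 46 − 5·31 − 2·30 − 5·140 = -869
Policy B (Z − 31):
  L = 45
  Z = 30 − 31 = -1
  E = -12 + 2·45 + 3·(-1) = 75
  K = 46 − 5·45 − 2·(-1) − 5·75 = -552
Policy C (L + 21):
  L = 45 + 21 = 66
  Z = 30
  E = -12 + 2·66 + 3·30 = 210
  K = 46 − 5·66 − 2·30 − 5·210 = -1394
Comparing — Policy A: K=-869, Policy B: K=-552, Policy C: K=-1394. Lowest is -1394 (Policy C).

-1394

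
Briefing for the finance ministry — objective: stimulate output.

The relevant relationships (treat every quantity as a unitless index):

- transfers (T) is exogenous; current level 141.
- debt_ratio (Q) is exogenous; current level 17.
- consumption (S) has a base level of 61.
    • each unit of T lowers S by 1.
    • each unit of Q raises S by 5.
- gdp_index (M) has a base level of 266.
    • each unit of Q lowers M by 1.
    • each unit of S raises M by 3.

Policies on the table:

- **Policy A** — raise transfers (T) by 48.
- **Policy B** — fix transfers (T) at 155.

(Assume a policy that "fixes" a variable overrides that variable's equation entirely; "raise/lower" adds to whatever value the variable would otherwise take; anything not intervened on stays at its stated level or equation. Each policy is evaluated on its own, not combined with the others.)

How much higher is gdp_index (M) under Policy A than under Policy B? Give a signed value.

Policy A (T + 48):
  T = 141 + 48 = 189
  Q = 17
  S = 61 − 189 + 5·17 = -43
  M = 266 − 17 + 3·(-43) = 120
Policy B (T := 155):
  T = 155
  Q = 17
  S = 61 − 155 + 5·17 = -9
  M = 266 − 17 + 3·(-9) = 222
M: 120 − 222 = -102

-102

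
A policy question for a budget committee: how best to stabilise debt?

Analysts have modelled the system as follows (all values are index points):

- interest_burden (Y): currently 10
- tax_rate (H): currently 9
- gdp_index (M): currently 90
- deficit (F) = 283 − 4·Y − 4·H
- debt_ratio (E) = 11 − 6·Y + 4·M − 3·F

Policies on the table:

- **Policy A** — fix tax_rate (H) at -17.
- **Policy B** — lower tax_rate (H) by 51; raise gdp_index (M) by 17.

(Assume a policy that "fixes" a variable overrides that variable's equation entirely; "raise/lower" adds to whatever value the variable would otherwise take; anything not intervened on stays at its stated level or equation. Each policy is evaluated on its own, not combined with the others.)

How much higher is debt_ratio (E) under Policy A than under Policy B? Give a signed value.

Policy A (H := -17):
  Y = 10
  H = -17
  M = 90
  F = 283 − 4·10 − 4·(-17) = 311
  E = 11 − 6·10 + 4·90 − 3·311 = -622
Policy B (H − 51, M + 17):
  Y = 10
  H = 9 − 51 = -42
  M = 90 + 17 = 107
  F = 283 − 4·10 − 4·(-42) = 411
  E = 11 − 6·10 + 4·107 − 3·411 = -854
E: -622 − (-854) = 232

232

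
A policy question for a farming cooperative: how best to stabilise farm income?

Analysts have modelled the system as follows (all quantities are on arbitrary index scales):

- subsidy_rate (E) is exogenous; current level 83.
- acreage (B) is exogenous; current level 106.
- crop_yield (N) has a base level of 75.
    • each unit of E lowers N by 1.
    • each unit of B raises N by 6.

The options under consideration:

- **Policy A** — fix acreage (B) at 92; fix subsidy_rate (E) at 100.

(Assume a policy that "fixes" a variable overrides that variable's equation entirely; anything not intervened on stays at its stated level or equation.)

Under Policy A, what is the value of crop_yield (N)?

527

Policy A (B := 92, E := 100):
  E = 100
  B = 92
  N = 75 − 100 + 6·92 = 527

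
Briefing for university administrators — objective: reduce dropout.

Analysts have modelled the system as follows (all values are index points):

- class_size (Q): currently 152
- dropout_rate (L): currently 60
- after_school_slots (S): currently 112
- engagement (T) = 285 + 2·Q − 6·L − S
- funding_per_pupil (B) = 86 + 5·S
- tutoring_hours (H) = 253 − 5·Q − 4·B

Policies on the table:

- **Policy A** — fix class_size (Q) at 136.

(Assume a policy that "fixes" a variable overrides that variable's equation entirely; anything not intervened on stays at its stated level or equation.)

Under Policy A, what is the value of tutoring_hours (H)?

-3011

Policy A (Q := 136):
  Q = 136
  S = 112
  B = 86 + 5·112 = 646
  H = 253 − 5·136 − 4·646 = -3011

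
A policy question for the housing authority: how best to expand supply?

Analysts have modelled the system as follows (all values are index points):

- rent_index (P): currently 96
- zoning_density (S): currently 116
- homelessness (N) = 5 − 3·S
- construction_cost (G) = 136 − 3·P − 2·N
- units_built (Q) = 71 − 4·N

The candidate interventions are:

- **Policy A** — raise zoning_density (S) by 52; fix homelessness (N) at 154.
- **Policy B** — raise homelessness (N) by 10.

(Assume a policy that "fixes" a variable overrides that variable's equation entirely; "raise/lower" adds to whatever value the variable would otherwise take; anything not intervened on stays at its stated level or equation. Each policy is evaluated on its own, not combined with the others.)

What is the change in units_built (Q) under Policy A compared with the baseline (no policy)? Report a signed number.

Baseline:
  S = 116
  N = 5 − 3·116 = -343
  Q = 71 − 4·(-343) = 1443
Policy A (S + 52, N := 154):
  S = 116 + 52 = 168
  N = 154
  Q = 71 − 4·154 = -545
Change in Q: -545 − 1443 = -1988

-1988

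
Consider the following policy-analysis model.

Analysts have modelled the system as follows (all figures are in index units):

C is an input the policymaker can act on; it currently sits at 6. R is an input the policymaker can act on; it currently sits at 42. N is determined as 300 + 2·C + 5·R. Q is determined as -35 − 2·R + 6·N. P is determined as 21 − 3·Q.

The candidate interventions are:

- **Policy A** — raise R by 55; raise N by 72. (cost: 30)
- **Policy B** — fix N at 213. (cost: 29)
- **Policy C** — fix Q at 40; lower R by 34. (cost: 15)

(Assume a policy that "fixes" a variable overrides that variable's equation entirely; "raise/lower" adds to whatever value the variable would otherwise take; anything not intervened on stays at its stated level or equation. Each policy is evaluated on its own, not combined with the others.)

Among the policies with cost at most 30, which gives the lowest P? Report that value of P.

-14934

Policy A (R + 55, N + 72):
  C = 6
  R = 42 + 55 = 97
  N = 300 + 2·6 + 5·97 (+72 from intervention) = 869
  Q = -35 − 2·97 + 6·869 = 4985
  P = 21 − 3·4985 = -14934
Policy B (N := 213):
  C = 6
  R = 42
  N = 213
  Q = -35 − 2·42 + 6·213 = 1159
  P = 21 − 3·1159 = -3456
Policy C (Q := 40, R − 34):
  C = 6
  R = 42 − 34 = 8
  N = 300 + 2·6 + 5·8 = 352
  Q = 40
  P = 21 − 3·40 = -99
Comparing — Policy A: P=-14934, Policy B: P=-3456, Policy C: P=-99. Lowest is -14934 (Policy A).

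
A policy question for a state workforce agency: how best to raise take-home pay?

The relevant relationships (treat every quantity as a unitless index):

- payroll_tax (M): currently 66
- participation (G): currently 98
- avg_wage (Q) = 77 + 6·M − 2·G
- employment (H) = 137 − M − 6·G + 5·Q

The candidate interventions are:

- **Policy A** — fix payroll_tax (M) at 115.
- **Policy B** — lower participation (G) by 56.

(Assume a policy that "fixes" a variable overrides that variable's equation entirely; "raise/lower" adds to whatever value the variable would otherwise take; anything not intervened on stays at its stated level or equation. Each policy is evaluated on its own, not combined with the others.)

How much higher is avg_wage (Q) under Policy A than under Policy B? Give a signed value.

182

Policy A (M := 115):
  M = 115
  G = 98
  Q = 77 + 6·115 − 2·98 = 571
Policy B (G − 56):
  M = 66
  G = 98 − 56 = 42
  Q = 77 + 6·66 − 2·42 = 389
Q: 571 − 389 = 182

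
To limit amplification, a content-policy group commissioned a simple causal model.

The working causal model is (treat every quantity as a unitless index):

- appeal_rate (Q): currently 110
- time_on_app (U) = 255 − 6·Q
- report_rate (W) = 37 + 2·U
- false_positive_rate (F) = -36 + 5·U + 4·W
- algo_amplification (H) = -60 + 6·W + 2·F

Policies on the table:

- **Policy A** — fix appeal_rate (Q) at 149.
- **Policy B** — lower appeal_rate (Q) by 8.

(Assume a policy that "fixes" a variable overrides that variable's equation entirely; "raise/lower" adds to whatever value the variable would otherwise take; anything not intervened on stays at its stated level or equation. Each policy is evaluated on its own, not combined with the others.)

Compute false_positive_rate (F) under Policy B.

-4529

Policy B (Q − 8):
  Q = 110 − 8 = 102
  U = 255 − 6·102 = -357
  W = 37 + 2·(-357) = -677
  F = -36 + 5·(-357) + 4·(-677) = -4529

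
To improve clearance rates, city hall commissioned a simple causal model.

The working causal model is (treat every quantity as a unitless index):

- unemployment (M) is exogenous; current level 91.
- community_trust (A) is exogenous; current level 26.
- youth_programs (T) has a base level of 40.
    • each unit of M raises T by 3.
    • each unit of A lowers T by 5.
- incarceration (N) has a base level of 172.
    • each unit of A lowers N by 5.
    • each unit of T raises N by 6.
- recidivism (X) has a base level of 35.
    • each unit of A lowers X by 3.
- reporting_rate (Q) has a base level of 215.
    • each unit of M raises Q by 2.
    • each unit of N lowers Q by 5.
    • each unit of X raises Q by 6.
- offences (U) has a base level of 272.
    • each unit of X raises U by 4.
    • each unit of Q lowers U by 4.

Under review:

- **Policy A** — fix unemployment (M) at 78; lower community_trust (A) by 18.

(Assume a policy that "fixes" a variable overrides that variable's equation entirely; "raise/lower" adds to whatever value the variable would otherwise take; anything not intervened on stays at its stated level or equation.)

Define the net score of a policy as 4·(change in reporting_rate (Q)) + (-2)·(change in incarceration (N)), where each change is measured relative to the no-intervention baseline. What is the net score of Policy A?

-7520

Baseline:
  M = 91
  A = 26
  T = 40 + 3·91 − 5·26 = 183
  N = 172 − 5·26 + 6·183 = 1140
  X = 35 − 3·26 = -43
  Q = 215 + 2·91 − 5·1140 + 6·(-43) = -5561
Policy A (M := 78, A − 18):
  M = 78
  A = 26 − 18 = 8
  T = 40 + 3·78 − 5·8 = 234
  N = 172 − 5·8 + 6·234 = 1536
  X = 35 − 3·8 = 11
  Q = 215 + 2·78 − 5·1536 + 6·11 = -7243
ΔQ = -7243 − (-5561) = -1682; ΔN = 1536 − 1140 = 396
Score = 4·(-1682) + (-2)·396 = -7520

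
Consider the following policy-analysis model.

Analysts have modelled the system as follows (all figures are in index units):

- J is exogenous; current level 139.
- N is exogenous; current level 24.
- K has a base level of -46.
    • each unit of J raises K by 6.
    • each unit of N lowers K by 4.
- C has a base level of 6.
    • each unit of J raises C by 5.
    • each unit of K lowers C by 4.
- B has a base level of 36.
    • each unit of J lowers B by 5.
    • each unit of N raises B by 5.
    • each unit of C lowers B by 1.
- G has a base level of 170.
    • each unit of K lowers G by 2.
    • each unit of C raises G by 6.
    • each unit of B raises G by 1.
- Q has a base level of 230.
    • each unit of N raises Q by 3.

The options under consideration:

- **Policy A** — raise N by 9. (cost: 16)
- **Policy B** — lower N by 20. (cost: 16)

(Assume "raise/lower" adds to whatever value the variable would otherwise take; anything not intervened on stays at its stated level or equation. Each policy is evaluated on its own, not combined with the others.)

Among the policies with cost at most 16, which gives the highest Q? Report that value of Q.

329

Policy A (N + 9):
  N = 24 + 9 = 33
  Q = 230 + 3·33 = 329
Policy B (N − 20):
  N = 24 − 20 = 4
  Q = 230 + 3·4 = 242
Comparing — Policy A: Q=329, Policy B: Q=242. Highest is 329 (Policy A).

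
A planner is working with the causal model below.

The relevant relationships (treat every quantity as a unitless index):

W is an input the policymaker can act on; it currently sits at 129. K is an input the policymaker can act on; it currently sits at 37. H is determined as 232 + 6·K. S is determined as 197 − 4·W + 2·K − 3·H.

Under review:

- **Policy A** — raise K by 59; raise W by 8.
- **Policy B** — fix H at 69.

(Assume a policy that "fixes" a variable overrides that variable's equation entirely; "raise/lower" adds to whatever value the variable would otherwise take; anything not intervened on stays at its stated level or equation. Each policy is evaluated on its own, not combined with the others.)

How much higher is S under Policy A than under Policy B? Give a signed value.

-2131

Policy A (K + 59, W + 8):
  W = 129 + 8 = 137
  K = 37 + 59 = 96
  H = 232 + 6·96 = 808
  S = 197 − 4·137 + 2·96 − 3·808 = -2583
Policy B (H := 69):
  W = 129
  K = 37
  H = 69
  S = 197 − 4·129 + 2·37 − 3·69 = -452
S: -2583 − (-452) = -2131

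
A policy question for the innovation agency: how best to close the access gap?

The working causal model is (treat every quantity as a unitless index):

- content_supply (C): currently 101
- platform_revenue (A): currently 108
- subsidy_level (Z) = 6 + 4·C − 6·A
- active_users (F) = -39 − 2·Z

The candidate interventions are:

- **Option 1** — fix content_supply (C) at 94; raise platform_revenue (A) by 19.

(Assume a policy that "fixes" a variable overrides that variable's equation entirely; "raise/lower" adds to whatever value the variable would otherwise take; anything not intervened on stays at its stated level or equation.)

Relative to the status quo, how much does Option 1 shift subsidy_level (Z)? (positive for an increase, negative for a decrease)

Baseline:
  C = 101
  A = 108
  Z = 6 + 4·101 − 6·108 = -238
Option 1 (C := 94, A + 19):
  C = 94
  A = 108 + 19 = 127
  Z = 6 + 4·94 − 6·127 = -380
Change in Z: -380 − (-238) = -142

-142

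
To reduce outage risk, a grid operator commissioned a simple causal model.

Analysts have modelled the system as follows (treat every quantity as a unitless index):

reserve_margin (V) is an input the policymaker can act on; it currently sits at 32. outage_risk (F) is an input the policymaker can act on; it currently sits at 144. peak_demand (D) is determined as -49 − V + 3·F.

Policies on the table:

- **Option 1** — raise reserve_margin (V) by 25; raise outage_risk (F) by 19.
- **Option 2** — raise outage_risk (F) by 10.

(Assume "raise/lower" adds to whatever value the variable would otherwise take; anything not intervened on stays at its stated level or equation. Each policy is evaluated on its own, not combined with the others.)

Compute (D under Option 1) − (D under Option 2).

Option 1 (V + 25, F + 19):
  V = 32 + 25 = 57
  F = 144 + 19 = 163
  D = -49 − 57 + 3·163 = 383
Option 2 (F + 10):
  V = 32
  F = 144 + 10 = 154
  D = -49 − 32 + 3·154 = 381
D: 383 − 381 = 2

2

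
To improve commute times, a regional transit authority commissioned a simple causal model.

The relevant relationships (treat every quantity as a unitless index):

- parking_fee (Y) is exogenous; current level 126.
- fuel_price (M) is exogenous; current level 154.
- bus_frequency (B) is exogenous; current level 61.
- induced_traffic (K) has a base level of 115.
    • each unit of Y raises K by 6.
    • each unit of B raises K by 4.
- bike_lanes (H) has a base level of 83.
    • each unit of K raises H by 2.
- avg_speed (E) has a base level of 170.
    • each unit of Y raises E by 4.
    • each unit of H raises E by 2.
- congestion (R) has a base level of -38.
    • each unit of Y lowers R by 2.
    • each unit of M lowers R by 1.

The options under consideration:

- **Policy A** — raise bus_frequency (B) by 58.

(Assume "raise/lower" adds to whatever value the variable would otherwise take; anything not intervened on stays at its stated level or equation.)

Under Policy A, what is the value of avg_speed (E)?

6228

Policy A (B + 58):
  Y = 126
  B = 61 + 58 = 119
  K = 115 + 6·126 + 4·119 = 1347
  H = 83 + 2·1347 = 2777
  E = 170 + 4·126 + 2·2777 = 6228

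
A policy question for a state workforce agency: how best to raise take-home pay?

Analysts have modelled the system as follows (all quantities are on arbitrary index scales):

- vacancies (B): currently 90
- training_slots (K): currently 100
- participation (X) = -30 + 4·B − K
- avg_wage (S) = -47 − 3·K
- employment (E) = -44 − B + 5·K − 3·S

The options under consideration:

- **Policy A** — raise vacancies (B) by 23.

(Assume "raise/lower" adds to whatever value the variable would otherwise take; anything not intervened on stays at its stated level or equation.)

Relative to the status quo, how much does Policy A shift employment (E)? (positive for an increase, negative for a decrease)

-23

Baseline:
  B = 90
  K = 100
  S = -47 − 3·100 = -347
  E = -44 − 90 + 5·100 − 3·(-347) = 1407
Policy A (B + 23):
  B = 90 + 23 = 113
  K = 100
  S = -47 − 3·100 = -347
  E = -44 − 113 + 5·100 − 3·(-347) = 1384
Change in E: 1384 − 1407 = -23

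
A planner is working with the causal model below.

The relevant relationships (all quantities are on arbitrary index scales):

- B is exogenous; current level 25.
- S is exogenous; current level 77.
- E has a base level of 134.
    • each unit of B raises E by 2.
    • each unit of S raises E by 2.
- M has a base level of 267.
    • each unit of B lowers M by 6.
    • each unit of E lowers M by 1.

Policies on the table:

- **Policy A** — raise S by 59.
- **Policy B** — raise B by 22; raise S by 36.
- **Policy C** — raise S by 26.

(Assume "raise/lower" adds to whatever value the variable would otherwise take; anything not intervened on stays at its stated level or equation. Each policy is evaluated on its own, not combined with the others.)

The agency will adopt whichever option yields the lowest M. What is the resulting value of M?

Policy A (S + 59):
  B = 25
  S = 77 + 59 = 136
  E = 134 + 2·25 + 2·136 = 456
  M = 267 − 6·25 − 456 = -339
Policy B (B + 22, S + 36):
  B = 25 + 22 = 47
  S = 77 + 36 = 113
  E = 134 + 2·47 + 2·113 = 454
  M = 267 − 6·47 − 454 = -469
Policy C (S + 26):
  B = 25
  S = 77 + 26 = 103
  E = 134 + 2·25 + 2·103 = 390
  M = 267 − 6·25 − 390 = -273
Comparing — Policy A: M=-339, Policy B: M=-469, Policy C: M=-273. Lowest is -469 (Policy B).

-469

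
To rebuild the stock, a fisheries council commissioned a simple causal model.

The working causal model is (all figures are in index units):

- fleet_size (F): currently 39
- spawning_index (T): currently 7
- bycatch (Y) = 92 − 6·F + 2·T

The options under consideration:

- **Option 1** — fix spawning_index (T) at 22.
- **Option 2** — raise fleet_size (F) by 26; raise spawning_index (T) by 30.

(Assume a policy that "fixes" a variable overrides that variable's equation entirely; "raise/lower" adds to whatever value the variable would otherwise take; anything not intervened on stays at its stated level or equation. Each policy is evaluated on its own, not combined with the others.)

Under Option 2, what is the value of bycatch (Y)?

Option 2 (F + 26, T + 30):
  F = 39 + 26 = 65
  T = 7 + 30 = 37
  Y = 92 − 6·65 + 2·37 = -224

-224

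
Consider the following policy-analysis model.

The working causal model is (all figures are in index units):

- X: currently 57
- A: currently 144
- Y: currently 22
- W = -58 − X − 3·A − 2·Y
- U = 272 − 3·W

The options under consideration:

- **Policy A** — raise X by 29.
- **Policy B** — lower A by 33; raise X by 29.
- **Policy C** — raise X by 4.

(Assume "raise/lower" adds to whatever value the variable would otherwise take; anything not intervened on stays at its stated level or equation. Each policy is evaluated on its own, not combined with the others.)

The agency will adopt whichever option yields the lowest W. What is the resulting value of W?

-620

Policy A (X + 29):
  X = 57 + 29 = 86
  A = 144
  Y = 22
  W = -58 − 86 − 3·144 − 2·22 = -620
Policy B (A − 33, X + 29):
  X = 57 + 29 = 86
  A = 144 − 33 = 111
  Y = 22
  W = -58 − 86 − 3·111 − 2·22 = -521
Policy C (X + 4):
  X = 57 + 4 = 61
  A = 144
  Y = 22
  W = -58 − 61 − 3·144 − 2·22 = -595
Comparing — Policy A: W=-620, Policy B: W=-521, Policy C: W=-595. Lowest is -620 (Policy A).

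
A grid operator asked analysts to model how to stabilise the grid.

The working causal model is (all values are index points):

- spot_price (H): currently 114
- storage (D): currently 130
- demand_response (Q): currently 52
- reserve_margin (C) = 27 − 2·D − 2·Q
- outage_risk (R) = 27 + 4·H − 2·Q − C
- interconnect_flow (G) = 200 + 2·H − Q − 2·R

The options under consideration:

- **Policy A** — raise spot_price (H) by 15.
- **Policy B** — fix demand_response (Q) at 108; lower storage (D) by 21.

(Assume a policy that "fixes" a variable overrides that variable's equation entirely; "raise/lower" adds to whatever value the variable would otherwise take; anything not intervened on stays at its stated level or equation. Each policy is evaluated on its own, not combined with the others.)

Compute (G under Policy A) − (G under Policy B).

Policy A (H + 15):
  H = 114 + 15 = 129
  D = 130
  Q = 52
  C = 27 − 2·130 − 2·52 = -337
  R = 27 + 4·129 − 2·52 − (-337) = 776
  G = 200 + 2·129 − 52 − 2·776 = -1146
Policy B (Q := 108, D − 21):
  H = 114
  D = 130 − 21 = 109
  Q = 108
  C = 27 − 2·109 − 2·108 = -407
  R = 27 + 4·114 − 2·108 − (-407) = 674
  G = 200 + 2·114 − 108 − 2·674 = -1028
G: -1146 − (-1028) = -118

-118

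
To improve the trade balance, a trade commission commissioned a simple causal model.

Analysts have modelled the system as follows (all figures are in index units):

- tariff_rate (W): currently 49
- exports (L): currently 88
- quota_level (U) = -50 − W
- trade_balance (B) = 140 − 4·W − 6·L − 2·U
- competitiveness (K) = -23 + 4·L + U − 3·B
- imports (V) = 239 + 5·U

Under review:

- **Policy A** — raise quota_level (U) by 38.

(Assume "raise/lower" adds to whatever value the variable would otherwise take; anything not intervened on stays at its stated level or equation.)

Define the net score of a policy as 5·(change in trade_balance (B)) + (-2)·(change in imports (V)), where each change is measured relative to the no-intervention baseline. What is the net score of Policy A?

Baseline:
  W = 49
  L = 88
  U = -50 − 49 = -99
  B = 140 − 4·49 − 6·88 − 2·(-99) = -386
  V = 239 + 5·(-99) = -256
Policy A (U + 38):
  W = 49
  L = 88
  U = -50 − 49 (+38 from intervention) = -61
  B = 140 − 4·49 − 6·88 − 2·(-61) = -462
  V = 239 + 5·(-61) = -66
ΔB = -462 − (-386) = -76; ΔV = -66 − (-256) = 190
Score = 5·(-76) + (-2)·190 = -760

-760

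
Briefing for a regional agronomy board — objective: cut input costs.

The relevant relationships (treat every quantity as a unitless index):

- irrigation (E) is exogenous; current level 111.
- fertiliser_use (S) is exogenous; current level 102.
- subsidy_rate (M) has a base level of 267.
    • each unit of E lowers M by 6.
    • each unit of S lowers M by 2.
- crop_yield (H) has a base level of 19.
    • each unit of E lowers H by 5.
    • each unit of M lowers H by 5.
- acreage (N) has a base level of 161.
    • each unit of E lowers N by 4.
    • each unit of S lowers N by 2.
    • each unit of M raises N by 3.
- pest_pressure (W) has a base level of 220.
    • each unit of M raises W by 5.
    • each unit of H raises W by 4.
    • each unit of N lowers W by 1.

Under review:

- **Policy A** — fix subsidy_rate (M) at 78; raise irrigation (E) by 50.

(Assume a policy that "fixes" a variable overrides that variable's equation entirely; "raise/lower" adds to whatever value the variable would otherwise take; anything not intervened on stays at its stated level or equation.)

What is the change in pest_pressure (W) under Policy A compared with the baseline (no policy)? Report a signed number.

Baseline:
  E = 111
  S = 102
  M = 267 − 6·111 − 2·102 = -603
  H = 19 − 5·111 − 5·(-603) = 2479
  N = 161 − 4·111 − 2·102 + 3·(-603) = -2296
  W = 220 + 5·(-603) + 4·2479 − (-2296) = 9417
Policy A (M := 78, E + 50):
  E = 111 + 50 = 161
  S = 102
  M = 78
  H = 19 − 5·161 − 5·78 = -1176
  N = 161 − 4·161 − 2·102 + 3·78 = -453
  W = 220 + 5·78 + 4·(-1176) − (-453) = -3641
Change in W: -3641 − 9417 = -13058

-13058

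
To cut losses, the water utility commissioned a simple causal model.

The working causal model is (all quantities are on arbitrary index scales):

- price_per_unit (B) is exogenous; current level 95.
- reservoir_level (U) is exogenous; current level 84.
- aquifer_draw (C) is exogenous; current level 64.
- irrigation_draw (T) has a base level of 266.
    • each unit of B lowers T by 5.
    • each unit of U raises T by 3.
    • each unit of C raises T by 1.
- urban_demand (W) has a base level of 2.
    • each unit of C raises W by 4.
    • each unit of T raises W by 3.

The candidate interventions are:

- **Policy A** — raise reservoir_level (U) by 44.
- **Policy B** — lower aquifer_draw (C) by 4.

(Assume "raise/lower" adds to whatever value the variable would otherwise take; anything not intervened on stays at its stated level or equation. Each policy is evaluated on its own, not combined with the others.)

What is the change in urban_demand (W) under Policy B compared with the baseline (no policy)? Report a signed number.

-28

Baseline:
  B = 95
  U = 84
  C = 64
  T = 266 − 5·95 + 3·84 + 64 = 107
  W = 2 + 4·64 + 3·107 = 579
Policy B (C − 4):
  B = 95
  U = 84
  C = 64 − 4 = 60
  T = 266 − 5·95 + 3·84 + 60 = 103
  W = 2 + 4·60 + 3·103 = 551
Change in W: 551 − 579 = -28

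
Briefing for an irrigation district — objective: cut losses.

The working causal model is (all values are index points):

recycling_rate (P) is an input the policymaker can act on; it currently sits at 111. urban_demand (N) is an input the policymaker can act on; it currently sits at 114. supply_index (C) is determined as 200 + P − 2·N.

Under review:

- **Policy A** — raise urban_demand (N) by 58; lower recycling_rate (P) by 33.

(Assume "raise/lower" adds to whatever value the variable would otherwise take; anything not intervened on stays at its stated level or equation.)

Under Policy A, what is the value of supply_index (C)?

-66

Policy A (N + 58, P − 33):
  P = 111 − 33 = 78
  N = 114 + 58 = 172
  C = 200 + 78 − 2·172 = -66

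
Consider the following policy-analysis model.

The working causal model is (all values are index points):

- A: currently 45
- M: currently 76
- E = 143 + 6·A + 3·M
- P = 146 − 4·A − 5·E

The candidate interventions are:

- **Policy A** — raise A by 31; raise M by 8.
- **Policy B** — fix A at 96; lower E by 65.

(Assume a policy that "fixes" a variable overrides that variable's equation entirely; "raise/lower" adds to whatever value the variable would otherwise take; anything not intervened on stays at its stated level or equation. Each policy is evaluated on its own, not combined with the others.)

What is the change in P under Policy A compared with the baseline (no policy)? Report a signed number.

-1174

Baseline:
  A = 45
  M = 76
  E = 143 + 6·45 + 3·76 = 641
  P = 146 − 4·45 − 5·641 = -3239
Policy A (A + 31, M + 8):
  A = 45 + 31 = 76
  M = 76 + 8 = 84
  E = 143 + 6·76 + 3·84 = 851
  P = 146 − 4·76 − 5·851 = -4413
Change in P: -4413 − (-3239) = -1174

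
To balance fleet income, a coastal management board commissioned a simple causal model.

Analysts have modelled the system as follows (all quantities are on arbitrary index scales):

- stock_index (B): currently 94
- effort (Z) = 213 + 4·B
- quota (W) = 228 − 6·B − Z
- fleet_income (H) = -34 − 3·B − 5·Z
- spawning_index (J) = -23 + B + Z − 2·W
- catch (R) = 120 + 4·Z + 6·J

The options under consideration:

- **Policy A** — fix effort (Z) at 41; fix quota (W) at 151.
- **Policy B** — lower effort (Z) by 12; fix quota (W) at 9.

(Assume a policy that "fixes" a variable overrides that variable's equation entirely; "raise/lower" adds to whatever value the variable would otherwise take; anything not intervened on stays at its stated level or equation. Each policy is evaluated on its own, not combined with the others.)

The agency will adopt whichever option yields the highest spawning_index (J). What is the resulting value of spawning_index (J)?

Policy A (Z := 41, W := 151):
  B = 94
  Z = 41
  W = 151
  J = -23 + 94 + 41 − 2·151 = -190
Policy B (Z − 12, W := 9):
  B = 94
  Z = 213 + 4·94 (−12 from intervention) = 577
  W = 9
  J = -23 + 94 + 577 − 2·9 = 630
Comparing — Policy A: J=-190, Policy B: J=630. Highest is 630 (Policy B).

630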